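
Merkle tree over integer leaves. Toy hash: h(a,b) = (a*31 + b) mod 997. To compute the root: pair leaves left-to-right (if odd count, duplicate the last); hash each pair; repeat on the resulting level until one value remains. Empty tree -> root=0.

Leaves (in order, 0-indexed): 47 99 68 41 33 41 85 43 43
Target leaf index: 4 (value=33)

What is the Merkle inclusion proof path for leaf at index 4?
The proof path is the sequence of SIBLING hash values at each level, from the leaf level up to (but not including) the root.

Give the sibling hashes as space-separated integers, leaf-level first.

Answer: 41 684 535 263

Derivation:
L0 (leaves): [47, 99, 68, 41, 33, 41, 85, 43, 43], target index=4
L1: h(47,99)=(47*31+99)%997=559 [pair 0] h(68,41)=(68*31+41)%997=155 [pair 1] h(33,41)=(33*31+41)%997=67 [pair 2] h(85,43)=(85*31+43)%997=684 [pair 3] h(43,43)=(43*31+43)%997=379 [pair 4] -> [559, 155, 67, 684, 379]
  Sibling for proof at L0: 41
L2: h(559,155)=(559*31+155)%997=535 [pair 0] h(67,684)=(67*31+684)%997=767 [pair 1] h(379,379)=(379*31+379)%997=164 [pair 2] -> [535, 767, 164]
  Sibling for proof at L1: 684
L3: h(535,767)=(535*31+767)%997=403 [pair 0] h(164,164)=(164*31+164)%997=263 [pair 1] -> [403, 263]
  Sibling for proof at L2: 535
L4: h(403,263)=(403*31+263)%997=792 [pair 0] -> [792]
  Sibling for proof at L3: 263
Root: 792
Proof path (sibling hashes from leaf to root): [41, 684, 535, 263]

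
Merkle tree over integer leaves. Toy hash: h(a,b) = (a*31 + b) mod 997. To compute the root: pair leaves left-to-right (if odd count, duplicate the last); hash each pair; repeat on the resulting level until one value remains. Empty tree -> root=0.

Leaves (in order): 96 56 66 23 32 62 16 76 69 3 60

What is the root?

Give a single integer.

Answer: 8

Derivation:
L0: [96, 56, 66, 23, 32, 62, 16, 76, 69, 3, 60]
L1: h(96,56)=(96*31+56)%997=41 h(66,23)=(66*31+23)%997=75 h(32,62)=(32*31+62)%997=57 h(16,76)=(16*31+76)%997=572 h(69,3)=(69*31+3)%997=148 h(60,60)=(60*31+60)%997=923 -> [41, 75, 57, 572, 148, 923]
L2: h(41,75)=(41*31+75)%997=349 h(57,572)=(57*31+572)%997=345 h(148,923)=(148*31+923)%997=526 -> [349, 345, 526]
L3: h(349,345)=(349*31+345)%997=197 h(526,526)=(526*31+526)%997=880 -> [197, 880]
L4: h(197,880)=(197*31+880)%997=8 -> [8]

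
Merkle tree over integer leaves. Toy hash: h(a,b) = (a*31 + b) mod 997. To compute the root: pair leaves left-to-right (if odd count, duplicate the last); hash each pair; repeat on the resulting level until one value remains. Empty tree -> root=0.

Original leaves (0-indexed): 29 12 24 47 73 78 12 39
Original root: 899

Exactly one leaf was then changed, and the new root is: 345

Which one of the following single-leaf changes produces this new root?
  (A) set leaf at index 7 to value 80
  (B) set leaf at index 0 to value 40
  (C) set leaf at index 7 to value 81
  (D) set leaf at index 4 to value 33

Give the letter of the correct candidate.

Original leaves: [29, 12, 24, 47, 73, 78, 12, 39]
Target new root: 345
Try each candidate change and compute the resulting root:
Candidate A: set leaf[7] = 80 -> leaves = [29, 12, 24, 47, 73, 78, 12, 80]
  L0: [29, 12, 24, 47, 73, 78, 12, 80]
  L1: h(29,12)=(29*31+12)%997=911 h(24,47)=(24*31+47)%997=791 h(73,78)=(73*31+78)%997=347 h(12,80)=(12*31+80)%997=452 -> [911, 791, 347, 452]
  L2: h(911,791)=(911*31+791)%997=119 h(347,452)=(347*31+452)%997=242 -> [119, 242]
  L3: h(119,242)=(119*31+242)%997=940 -> [940]
  root = 940 != target 345
Candidate B: set leaf[0] = 40 -> leaves = [40, 12, 24, 47, 73, 78, 12, 39]
  L0: [40, 12, 24, 47, 73, 78, 12, 39]
  L1: h(40,12)=(40*31+12)%997=255 h(24,47)=(24*31+47)%997=791 h(73,78)=(73*31+78)%997=347 h(12,39)=(12*31+39)%997=411 -> [255, 791, 347, 411]
  L2: h(255,791)=(255*31+791)%997=720 h(347,411)=(347*31+411)%997=201 -> [720, 201]
  L3: h(720,201)=(720*31+201)%997=587 -> [587]
  root = 587 != target 345
Candidate C: set leaf[7] = 81 -> leaves = [29, 12, 24, 47, 73, 78, 12, 81]
  L0: [29, 12, 24, 47, 73, 78, 12, 81]
  L1: h(29,12)=(29*31+12)%997=911 h(24,47)=(24*31+47)%997=791 h(73,78)=(73*31+78)%997=347 h(12,81)=(12*31+81)%997=453 -> [911, 791, 347, 453]
  L2: h(911,791)=(911*31+791)%997=119 h(347,453)=(347*31+453)%997=243 -> [119, 243]
  L3: h(119,243)=(119*31+243)%997=941 -> [941]
  root = 941 != target 345
Candidate D: set leaf[4] = 33 -> leaves = [29, 12, 24, 47, 33, 78, 12, 39]
  L0: [29, 12, 24, 47, 33, 78, 12, 39]
  L1: h(29,12)=(29*31+12)%997=911 h(24,47)=(24*31+47)%997=791 h(33,78)=(33*31+78)%997=104 h(12,39)=(12*31+39)%997=411 -> [911, 791, 104, 411]
  L2: h(911,791)=(911*31+791)%997=119 h(104,411)=(104*31+411)%997=644 -> [119, 644]
  L3: h(119,644)=(119*31+644)%997=345 -> [345]
  root = 345 == target 345  ** MATCH **
Candidate D produces the target root.

Answer: D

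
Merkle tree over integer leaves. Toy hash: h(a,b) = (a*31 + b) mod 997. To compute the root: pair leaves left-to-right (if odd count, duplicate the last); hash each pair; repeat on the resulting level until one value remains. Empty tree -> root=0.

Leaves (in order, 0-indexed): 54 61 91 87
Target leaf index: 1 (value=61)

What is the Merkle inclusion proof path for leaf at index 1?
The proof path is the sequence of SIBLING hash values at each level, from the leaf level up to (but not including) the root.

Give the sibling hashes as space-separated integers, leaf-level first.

L0 (leaves): [54, 61, 91, 87], target index=1
L1: h(54,61)=(54*31+61)%997=738 [pair 0] h(91,87)=(91*31+87)%997=914 [pair 1] -> [738, 914]
  Sibling for proof at L0: 54
L2: h(738,914)=(738*31+914)%997=861 [pair 0] -> [861]
  Sibling for proof at L1: 914
Root: 861
Proof path (sibling hashes from leaf to root): [54, 914]

Answer: 54 914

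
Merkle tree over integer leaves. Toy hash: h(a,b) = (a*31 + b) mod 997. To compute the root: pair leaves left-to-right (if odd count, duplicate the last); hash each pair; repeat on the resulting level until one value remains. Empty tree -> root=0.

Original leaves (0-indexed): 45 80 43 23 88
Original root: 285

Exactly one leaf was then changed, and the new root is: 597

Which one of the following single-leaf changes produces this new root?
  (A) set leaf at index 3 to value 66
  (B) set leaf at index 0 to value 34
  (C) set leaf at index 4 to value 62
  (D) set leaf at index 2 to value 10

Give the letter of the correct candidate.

Answer: B

Derivation:
Original leaves: [45, 80, 43, 23, 88]
Target new root: 597
Try each candidate change and compute the resulting root:
Candidate A: set leaf[3] = 66 -> leaves = [45, 80, 43, 66, 88]
  L0: [45, 80, 43, 66, 88]
  L1: h(45,80)=(45*31+80)%997=478 h(43,66)=(43*31+66)%997=402 h(88,88)=(88*31+88)%997=822 -> [478, 402, 822]
  L2: h(478,402)=(478*31+402)%997=265 h(822,822)=(822*31+822)%997=382 -> [265, 382]
  L3: h(265,382)=(265*31+382)%997=621 -> [621]
  root = 621 != target 597
Candidate B: set leaf[0] = 34 -> leaves = [34, 80, 43, 23, 88]
  L0: [34, 80, 43, 23, 88]
  L1: h(34,80)=(34*31+80)%997=137 h(43,23)=(43*31+23)%997=359 h(88,88)=(88*31+88)%997=822 -> [137, 359, 822]
  L2: h(137,359)=(137*31+359)%997=618 h(822,822)=(822*31+822)%997=382 -> [618, 382]
  L3: h(618,382)=(618*31+382)%997=597 -> [597]
  root = 597 == target 597  ** MATCH **
Candidate C: set leaf[4] = 62 -> leaves = [45, 80, 43, 23, 62]
  L0: [45, 80, 43, 23, 62]
  L1: h(45,80)=(45*31+80)%997=478 h(43,23)=(43*31+23)%997=359 h(62,62)=(62*31+62)%997=987 -> [478, 359, 987]
  L2: h(478,359)=(478*31+359)%997=222 h(987,987)=(987*31+987)%997=677 -> [222, 677]
  L3: h(222,677)=(222*31+677)%997=580 -> [580]
  root = 580 != target 597
Candidate D: set leaf[2] = 10 -> leaves = [45, 80, 10, 23, 88]
  L0: [45, 80, 10, 23, 88]
  L1: h(45,80)=(45*31+80)%997=478 h(10,23)=(10*31+23)%997=333 h(88,88)=(88*31+88)%997=822 -> [478, 333, 822]
  L2: h(478,333)=(478*31+333)%997=196 h(822,822)=(822*31+822)%997=382 -> [196, 382]
  L3: h(196,382)=(196*31+382)%997=476 -> [476]
  root = 476 != target 597
Candidate B produces the target root.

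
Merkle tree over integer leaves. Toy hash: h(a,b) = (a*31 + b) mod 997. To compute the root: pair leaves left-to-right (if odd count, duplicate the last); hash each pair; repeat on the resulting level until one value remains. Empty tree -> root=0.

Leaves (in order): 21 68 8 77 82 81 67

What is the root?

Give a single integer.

L0: [21, 68, 8, 77, 82, 81, 67]
L1: h(21,68)=(21*31+68)%997=719 h(8,77)=(8*31+77)%997=325 h(82,81)=(82*31+81)%997=629 h(67,67)=(67*31+67)%997=150 -> [719, 325, 629, 150]
L2: h(719,325)=(719*31+325)%997=680 h(629,150)=(629*31+150)%997=706 -> [680, 706]
L3: h(680,706)=(680*31+706)%997=849 -> [849]

Answer: 849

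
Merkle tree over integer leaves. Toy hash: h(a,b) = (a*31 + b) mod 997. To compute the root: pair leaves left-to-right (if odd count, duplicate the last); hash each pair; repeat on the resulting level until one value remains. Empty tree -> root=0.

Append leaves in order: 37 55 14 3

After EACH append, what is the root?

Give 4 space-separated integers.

After append 37 (leaves=[37]):
  L0: [37]
  root=37
After append 55 (leaves=[37, 55]):
  L0: [37, 55]
  L1: h(37,55)=(37*31+55)%997=205 -> [205]
  root=205
After append 14 (leaves=[37, 55, 14]):
  L0: [37, 55, 14]
  L1: h(37,55)=(37*31+55)%997=205 h(14,14)=(14*31+14)%997=448 -> [205, 448]
  L2: h(205,448)=(205*31+448)%997=821 -> [821]
  root=821
After append 3 (leaves=[37, 55, 14, 3]):
  L0: [37, 55, 14, 3]
  L1: h(37,55)=(37*31+55)%997=205 h(14,3)=(14*31+3)%997=437 -> [205, 437]
  L2: h(205,437)=(205*31+437)%997=810 -> [810]
  root=810

Answer: 37 205 821 810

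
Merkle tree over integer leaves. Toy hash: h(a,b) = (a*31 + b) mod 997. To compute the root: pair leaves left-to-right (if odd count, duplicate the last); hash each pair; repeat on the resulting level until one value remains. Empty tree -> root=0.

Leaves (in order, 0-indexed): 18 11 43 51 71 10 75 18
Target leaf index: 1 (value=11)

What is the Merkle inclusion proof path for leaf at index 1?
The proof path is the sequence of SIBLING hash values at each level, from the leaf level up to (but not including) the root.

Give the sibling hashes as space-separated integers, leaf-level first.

Answer: 18 387 97

Derivation:
L0 (leaves): [18, 11, 43, 51, 71, 10, 75, 18], target index=1
L1: h(18,11)=(18*31+11)%997=569 [pair 0] h(43,51)=(43*31+51)%997=387 [pair 1] h(71,10)=(71*31+10)%997=217 [pair 2] h(75,18)=(75*31+18)%997=349 [pair 3] -> [569, 387, 217, 349]
  Sibling for proof at L0: 18
L2: h(569,387)=(569*31+387)%997=80 [pair 0] h(217,349)=(217*31+349)%997=97 [pair 1] -> [80, 97]
  Sibling for proof at L1: 387
L3: h(80,97)=(80*31+97)%997=583 [pair 0] -> [583]
  Sibling for proof at L2: 97
Root: 583
Proof path (sibling hashes from leaf to root): [18, 387, 97]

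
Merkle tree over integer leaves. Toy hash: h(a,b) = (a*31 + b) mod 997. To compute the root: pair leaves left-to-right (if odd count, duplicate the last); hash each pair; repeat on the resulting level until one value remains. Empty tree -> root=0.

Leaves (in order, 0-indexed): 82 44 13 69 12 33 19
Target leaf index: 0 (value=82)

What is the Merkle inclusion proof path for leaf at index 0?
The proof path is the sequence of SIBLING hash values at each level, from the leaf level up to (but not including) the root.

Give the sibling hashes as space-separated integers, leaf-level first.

Answer: 44 472 202

Derivation:
L0 (leaves): [82, 44, 13, 69, 12, 33, 19], target index=0
L1: h(82,44)=(82*31+44)%997=592 [pair 0] h(13,69)=(13*31+69)%997=472 [pair 1] h(12,33)=(12*31+33)%997=405 [pair 2] h(19,19)=(19*31+19)%997=608 [pair 3] -> [592, 472, 405, 608]
  Sibling for proof at L0: 44
L2: h(592,472)=(592*31+472)%997=878 [pair 0] h(405,608)=(405*31+608)%997=202 [pair 1] -> [878, 202]
  Sibling for proof at L1: 472
L3: h(878,202)=(878*31+202)%997=501 [pair 0] -> [501]
  Sibling for proof at L2: 202
Root: 501
Proof path (sibling hashes from leaf to root): [44, 472, 202]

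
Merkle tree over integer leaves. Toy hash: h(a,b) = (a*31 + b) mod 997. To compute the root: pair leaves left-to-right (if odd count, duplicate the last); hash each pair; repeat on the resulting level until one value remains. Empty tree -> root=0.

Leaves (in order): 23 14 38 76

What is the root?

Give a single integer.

L0: [23, 14, 38, 76]
L1: h(23,14)=(23*31+14)%997=727 h(38,76)=(38*31+76)%997=257 -> [727, 257]
L2: h(727,257)=(727*31+257)%997=860 -> [860]

Answer: 860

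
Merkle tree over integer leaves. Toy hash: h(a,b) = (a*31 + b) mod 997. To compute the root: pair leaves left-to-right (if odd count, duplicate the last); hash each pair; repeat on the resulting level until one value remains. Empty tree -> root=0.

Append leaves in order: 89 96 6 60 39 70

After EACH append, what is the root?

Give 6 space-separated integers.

After append 89 (leaves=[89]):
  L0: [89]
  root=89
After append 96 (leaves=[89, 96]):
  L0: [89, 96]
  L1: h(89,96)=(89*31+96)%997=861 -> [861]
  root=861
After append 6 (leaves=[89, 96, 6]):
  L0: [89, 96, 6]
  L1: h(89,96)=(89*31+96)%997=861 h(6,6)=(6*31+6)%997=192 -> [861, 192]
  L2: h(861,192)=(861*31+192)%997=961 -> [961]
  root=961
After append 60 (leaves=[89, 96, 6, 60]):
  L0: [89, 96, 6, 60]
  L1: h(89,96)=(89*31+96)%997=861 h(6,60)=(6*31+60)%997=246 -> [861, 246]
  L2: h(861,246)=(861*31+246)%997=18 -> [18]
  root=18
After append 39 (leaves=[89, 96, 6, 60, 39]):
  L0: [89, 96, 6, 60, 39]
  L1: h(89,96)=(89*31+96)%997=861 h(6,60)=(6*31+60)%997=246 h(39,39)=(39*31+39)%997=251 -> [861, 246, 251]
  L2: h(861,246)=(861*31+246)%997=18 h(251,251)=(251*31+251)%997=56 -> [18, 56]
  L3: h(18,56)=(18*31+56)%997=614 -> [614]
  root=614
After append 70 (leaves=[89, 96, 6, 60, 39, 70]):
  L0: [89, 96, 6, 60, 39, 70]
  L1: h(89,96)=(89*31+96)%997=861 h(6,60)=(6*31+60)%997=246 h(39,70)=(39*31+70)%997=282 -> [861, 246, 282]
  L2: h(861,246)=(861*31+246)%997=18 h(282,282)=(282*31+282)%997=51 -> [18, 51]
  L3: h(18,51)=(18*31+51)%997=609 -> [609]
  root=609

Answer: 89 861 961 18 614 609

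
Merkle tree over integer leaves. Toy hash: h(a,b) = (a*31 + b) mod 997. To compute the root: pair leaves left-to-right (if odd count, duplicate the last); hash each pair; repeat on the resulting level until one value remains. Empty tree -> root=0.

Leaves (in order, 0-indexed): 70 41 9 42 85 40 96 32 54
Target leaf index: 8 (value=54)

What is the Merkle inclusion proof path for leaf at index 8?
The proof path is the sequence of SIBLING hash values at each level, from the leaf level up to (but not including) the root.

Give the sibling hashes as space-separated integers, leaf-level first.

L0 (leaves): [70, 41, 9, 42, 85, 40, 96, 32, 54], target index=8
L1: h(70,41)=(70*31+41)%997=217 [pair 0] h(9,42)=(9*31+42)%997=321 [pair 1] h(85,40)=(85*31+40)%997=681 [pair 2] h(96,32)=(96*31+32)%997=17 [pair 3] h(54,54)=(54*31+54)%997=731 [pair 4] -> [217, 321, 681, 17, 731]
  Sibling for proof at L0: 54
L2: h(217,321)=(217*31+321)%997=69 [pair 0] h(681,17)=(681*31+17)%997=191 [pair 1] h(731,731)=(731*31+731)%997=461 [pair 2] -> [69, 191, 461]
  Sibling for proof at L1: 731
L3: h(69,191)=(69*31+191)%997=336 [pair 0] h(461,461)=(461*31+461)%997=794 [pair 1] -> [336, 794]
  Sibling for proof at L2: 461
L4: h(336,794)=(336*31+794)%997=243 [pair 0] -> [243]
  Sibling for proof at L3: 336
Root: 243
Proof path (sibling hashes from leaf to root): [54, 731, 461, 336]

Answer: 54 731 461 336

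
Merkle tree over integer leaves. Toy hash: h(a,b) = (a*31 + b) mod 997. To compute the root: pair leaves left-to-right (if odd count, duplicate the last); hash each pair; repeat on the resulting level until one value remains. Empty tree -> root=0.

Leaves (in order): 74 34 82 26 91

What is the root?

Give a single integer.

Answer: 251

Derivation:
L0: [74, 34, 82, 26, 91]
L1: h(74,34)=(74*31+34)%997=334 h(82,26)=(82*31+26)%997=574 h(91,91)=(91*31+91)%997=918 -> [334, 574, 918]
L2: h(334,574)=(334*31+574)%997=958 h(918,918)=(918*31+918)%997=463 -> [958, 463]
L3: h(958,463)=(958*31+463)%997=251 -> [251]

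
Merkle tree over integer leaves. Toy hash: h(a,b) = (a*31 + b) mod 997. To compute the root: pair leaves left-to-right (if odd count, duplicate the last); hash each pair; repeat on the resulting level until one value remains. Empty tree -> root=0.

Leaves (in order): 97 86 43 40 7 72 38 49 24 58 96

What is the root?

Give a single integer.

Answer: 541

Derivation:
L0: [97, 86, 43, 40, 7, 72, 38, 49, 24, 58, 96]
L1: h(97,86)=(97*31+86)%997=102 h(43,40)=(43*31+40)%997=376 h(7,72)=(7*31+72)%997=289 h(38,49)=(38*31+49)%997=230 h(24,58)=(24*31+58)%997=802 h(96,96)=(96*31+96)%997=81 -> [102, 376, 289, 230, 802, 81]
L2: h(102,376)=(102*31+376)%997=547 h(289,230)=(289*31+230)%997=216 h(802,81)=(802*31+81)%997=18 -> [547, 216, 18]
L3: h(547,216)=(547*31+216)%997=224 h(18,18)=(18*31+18)%997=576 -> [224, 576]
L4: h(224,576)=(224*31+576)%997=541 -> [541]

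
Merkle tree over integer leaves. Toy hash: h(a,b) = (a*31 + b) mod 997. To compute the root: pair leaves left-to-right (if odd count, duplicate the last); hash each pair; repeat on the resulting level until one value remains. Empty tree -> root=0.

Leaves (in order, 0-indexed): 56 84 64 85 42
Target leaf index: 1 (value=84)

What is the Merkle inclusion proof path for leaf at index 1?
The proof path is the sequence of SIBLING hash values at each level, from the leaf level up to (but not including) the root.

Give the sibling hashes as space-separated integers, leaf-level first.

L0 (leaves): [56, 84, 64, 85, 42], target index=1
L1: h(56,84)=(56*31+84)%997=823 [pair 0] h(64,85)=(64*31+85)%997=75 [pair 1] h(42,42)=(42*31+42)%997=347 [pair 2] -> [823, 75, 347]
  Sibling for proof at L0: 56
L2: h(823,75)=(823*31+75)%997=663 [pair 0] h(347,347)=(347*31+347)%997=137 [pair 1] -> [663, 137]
  Sibling for proof at L1: 75
L3: h(663,137)=(663*31+137)%997=750 [pair 0] -> [750]
  Sibling for proof at L2: 137
Root: 750
Proof path (sibling hashes from leaf to root): [56, 75, 137]

Answer: 56 75 137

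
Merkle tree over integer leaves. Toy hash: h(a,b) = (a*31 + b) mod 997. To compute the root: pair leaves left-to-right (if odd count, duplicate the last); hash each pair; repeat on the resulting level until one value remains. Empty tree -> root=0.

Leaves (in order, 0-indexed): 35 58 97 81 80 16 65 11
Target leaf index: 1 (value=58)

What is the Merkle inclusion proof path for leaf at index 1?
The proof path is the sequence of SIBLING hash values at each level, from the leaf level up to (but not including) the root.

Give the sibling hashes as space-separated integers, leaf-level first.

L0 (leaves): [35, 58, 97, 81, 80, 16, 65, 11], target index=1
L1: h(35,58)=(35*31+58)%997=146 [pair 0] h(97,81)=(97*31+81)%997=97 [pair 1] h(80,16)=(80*31+16)%997=502 [pair 2] h(65,11)=(65*31+11)%997=32 [pair 3] -> [146, 97, 502, 32]
  Sibling for proof at L0: 35
L2: h(146,97)=(146*31+97)%997=635 [pair 0] h(502,32)=(502*31+32)%997=639 [pair 1] -> [635, 639]
  Sibling for proof at L1: 97
L3: h(635,639)=(635*31+639)%997=384 [pair 0] -> [384]
  Sibling for proof at L2: 639
Root: 384
Proof path (sibling hashes from leaf to root): [35, 97, 639]

Answer: 35 97 639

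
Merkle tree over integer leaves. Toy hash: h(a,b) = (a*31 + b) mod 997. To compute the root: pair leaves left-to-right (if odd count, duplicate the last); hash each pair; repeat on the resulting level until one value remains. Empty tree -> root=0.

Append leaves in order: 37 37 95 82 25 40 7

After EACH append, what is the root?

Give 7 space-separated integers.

After append 37 (leaves=[37]):
  L0: [37]
  root=37
After append 37 (leaves=[37, 37]):
  L0: [37, 37]
  L1: h(37,37)=(37*31+37)%997=187 -> [187]
  root=187
After append 95 (leaves=[37, 37, 95]):
  L0: [37, 37, 95]
  L1: h(37,37)=(37*31+37)%997=187 h(95,95)=(95*31+95)%997=49 -> [187, 49]
  L2: h(187,49)=(187*31+49)%997=861 -> [861]
  root=861
After append 82 (leaves=[37, 37, 95, 82]):
  L0: [37, 37, 95, 82]
  L1: h(37,37)=(37*31+37)%997=187 h(95,82)=(95*31+82)%997=36 -> [187, 36]
  L2: h(187,36)=(187*31+36)%997=848 -> [848]
  root=848
After append 25 (leaves=[37, 37, 95, 82, 25]):
  L0: [37, 37, 95, 82, 25]
  L1: h(37,37)=(37*31+37)%997=187 h(95,82)=(95*31+82)%997=36 h(25,25)=(25*31+25)%997=800 -> [187, 36, 800]
  L2: h(187,36)=(187*31+36)%997=848 h(800,800)=(800*31+800)%997=675 -> [848, 675]
  L3: h(848,675)=(848*31+675)%997=44 -> [44]
  root=44
After append 40 (leaves=[37, 37, 95, 82, 25, 40]):
  L0: [37, 37, 95, 82, 25, 40]
  L1: h(37,37)=(37*31+37)%997=187 h(95,82)=(95*31+82)%997=36 h(25,40)=(25*31+40)%997=815 -> [187, 36, 815]
  L2: h(187,36)=(187*31+36)%997=848 h(815,815)=(815*31+815)%997=158 -> [848, 158]
  L3: h(848,158)=(848*31+158)%997=524 -> [524]
  root=524
After append 7 (leaves=[37, 37, 95, 82, 25, 40, 7]):
  L0: [37, 37, 95, 82, 25, 40, 7]
  L1: h(37,37)=(37*31+37)%997=187 h(95,82)=(95*31+82)%997=36 h(25,40)=(25*31+40)%997=815 h(7,7)=(7*31+7)%997=224 -> [187, 36, 815, 224]
  L2: h(187,36)=(187*31+36)%997=848 h(815,224)=(815*31+224)%997=564 -> [848, 564]
  L3: h(848,564)=(848*31+564)%997=930 -> [930]
  root=930

Answer: 37 187 861 848 44 524 930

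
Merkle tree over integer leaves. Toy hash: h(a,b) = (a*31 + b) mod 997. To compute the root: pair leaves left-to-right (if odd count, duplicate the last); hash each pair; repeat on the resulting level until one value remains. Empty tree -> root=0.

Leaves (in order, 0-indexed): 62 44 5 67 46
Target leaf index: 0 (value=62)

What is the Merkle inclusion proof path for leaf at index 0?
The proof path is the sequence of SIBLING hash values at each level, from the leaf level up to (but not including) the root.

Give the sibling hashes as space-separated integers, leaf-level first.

L0 (leaves): [62, 44, 5, 67, 46], target index=0
L1: h(62,44)=(62*31+44)%997=969 [pair 0] h(5,67)=(5*31+67)%997=222 [pair 1] h(46,46)=(46*31+46)%997=475 [pair 2] -> [969, 222, 475]
  Sibling for proof at L0: 44
L2: h(969,222)=(969*31+222)%997=351 [pair 0] h(475,475)=(475*31+475)%997=245 [pair 1] -> [351, 245]
  Sibling for proof at L1: 222
L3: h(351,245)=(351*31+245)%997=159 [pair 0] -> [159]
  Sibling for proof at L2: 245
Root: 159
Proof path (sibling hashes from leaf to root): [44, 222, 245]

Answer: 44 222 245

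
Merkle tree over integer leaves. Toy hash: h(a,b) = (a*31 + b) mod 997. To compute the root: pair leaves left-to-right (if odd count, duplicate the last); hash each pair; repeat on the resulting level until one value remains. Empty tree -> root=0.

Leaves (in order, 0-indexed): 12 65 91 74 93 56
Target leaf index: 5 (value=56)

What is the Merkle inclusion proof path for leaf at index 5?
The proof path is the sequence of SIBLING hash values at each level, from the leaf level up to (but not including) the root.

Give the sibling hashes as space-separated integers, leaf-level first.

L0 (leaves): [12, 65, 91, 74, 93, 56], target index=5
L1: h(12,65)=(12*31+65)%997=437 [pair 0] h(91,74)=(91*31+74)%997=901 [pair 1] h(93,56)=(93*31+56)%997=945 [pair 2] -> [437, 901, 945]
  Sibling for proof at L0: 93
L2: h(437,901)=(437*31+901)%997=490 [pair 0] h(945,945)=(945*31+945)%997=330 [pair 1] -> [490, 330]
  Sibling for proof at L1: 945
L3: h(490,330)=(490*31+330)%997=565 [pair 0] -> [565]
  Sibling for proof at L2: 490
Root: 565
Proof path (sibling hashes from leaf to root): [93, 945, 490]

Answer: 93 945 490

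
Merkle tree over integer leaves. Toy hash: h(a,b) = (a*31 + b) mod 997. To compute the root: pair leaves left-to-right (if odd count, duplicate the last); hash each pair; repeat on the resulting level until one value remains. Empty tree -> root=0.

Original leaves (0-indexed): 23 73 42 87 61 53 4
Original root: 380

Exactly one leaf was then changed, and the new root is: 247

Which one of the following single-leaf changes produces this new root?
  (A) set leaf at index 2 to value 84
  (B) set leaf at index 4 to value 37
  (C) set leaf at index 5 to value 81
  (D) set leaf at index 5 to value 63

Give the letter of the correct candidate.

Original leaves: [23, 73, 42, 87, 61, 53, 4]
Target new root: 247
Try each candidate change and compute the resulting root:
Candidate A: set leaf[2] = 84 -> leaves = [23, 73, 84, 87, 61, 53, 4]
  L0: [23, 73, 84, 87, 61, 53, 4]
  L1: h(23,73)=(23*31+73)%997=786 h(84,87)=(84*31+87)%997=697 h(61,53)=(61*31+53)%997=947 h(4,4)=(4*31+4)%997=128 -> [786, 697, 947, 128]
  L2: h(786,697)=(786*31+697)%997=138 h(947,128)=(947*31+128)%997=572 -> [138, 572]
  L3: h(138,572)=(138*31+572)%997=862 -> [862]
  root = 862 != target 247
Candidate B: set leaf[4] = 37 -> leaves = [23, 73, 42, 87, 37, 53, 4]
  L0: [23, 73, 42, 87, 37, 53, 4]
  L1: h(23,73)=(23*31+73)%997=786 h(42,87)=(42*31+87)%997=392 h(37,53)=(37*31+53)%997=203 h(4,4)=(4*31+4)%997=128 -> [786, 392, 203, 128]
  L2: h(786,392)=(786*31+392)%997=830 h(203,128)=(203*31+128)%997=439 -> [830, 439]
  L3: h(830,439)=(830*31+439)%997=247 -> [247]
  root = 247 == target 247  ** MATCH **
Candidate C: set leaf[5] = 81 -> leaves = [23, 73, 42, 87, 61, 81, 4]
  L0: [23, 73, 42, 87, 61, 81, 4]
  L1: h(23,73)=(23*31+73)%997=786 h(42,87)=(42*31+87)%997=392 h(61,81)=(61*31+81)%997=975 h(4,4)=(4*31+4)%997=128 -> [786, 392, 975, 128]
  L2: h(786,392)=(786*31+392)%997=830 h(975,128)=(975*31+128)%997=443 -> [830, 443]
  L3: h(830,443)=(830*31+443)%997=251 -> [251]
  root = 251 != target 247
Candidate D: set leaf[5] = 63 -> leaves = [23, 73, 42, 87, 61, 63, 4]
  L0: [23, 73, 42, 87, 61, 63, 4]
  L1: h(23,73)=(23*31+73)%997=786 h(42,87)=(42*31+87)%997=392 h(61,63)=(61*31+63)%997=957 h(4,4)=(4*31+4)%997=128 -> [786, 392, 957, 128]
  L2: h(786,392)=(786*31+392)%997=830 h(957,128)=(957*31+128)%997=882 -> [830, 882]
  L3: h(830,882)=(830*31+882)%997=690 -> [690]
  root = 690 != target 247
Candidate B produces the target root.

Answer: B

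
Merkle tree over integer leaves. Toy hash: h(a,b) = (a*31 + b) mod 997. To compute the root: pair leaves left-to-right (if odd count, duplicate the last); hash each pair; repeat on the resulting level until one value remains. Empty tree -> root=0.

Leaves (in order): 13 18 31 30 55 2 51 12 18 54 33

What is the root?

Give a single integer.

L0: [13, 18, 31, 30, 55, 2, 51, 12, 18, 54, 33]
L1: h(13,18)=(13*31+18)%997=421 h(31,30)=(31*31+30)%997=991 h(55,2)=(55*31+2)%997=710 h(51,12)=(51*31+12)%997=596 h(18,54)=(18*31+54)%997=612 h(33,33)=(33*31+33)%997=59 -> [421, 991, 710, 596, 612, 59]
L2: h(421,991)=(421*31+991)%997=84 h(710,596)=(710*31+596)%997=672 h(612,59)=(612*31+59)%997=88 -> [84, 672, 88]
L3: h(84,672)=(84*31+672)%997=285 h(88,88)=(88*31+88)%997=822 -> [285, 822]
L4: h(285,822)=(285*31+822)%997=684 -> [684]

Answer: 684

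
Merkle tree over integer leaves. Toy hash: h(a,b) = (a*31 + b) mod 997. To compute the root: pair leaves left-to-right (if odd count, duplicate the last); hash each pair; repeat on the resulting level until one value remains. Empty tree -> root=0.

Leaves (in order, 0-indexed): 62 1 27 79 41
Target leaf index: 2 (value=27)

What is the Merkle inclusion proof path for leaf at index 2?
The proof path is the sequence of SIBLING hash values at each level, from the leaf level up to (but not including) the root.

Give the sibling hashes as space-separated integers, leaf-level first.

L0 (leaves): [62, 1, 27, 79, 41], target index=2
L1: h(62,1)=(62*31+1)%997=926 [pair 0] h(27,79)=(27*31+79)%997=916 [pair 1] h(41,41)=(41*31+41)%997=315 [pair 2] -> [926, 916, 315]
  Sibling for proof at L0: 79
L2: h(926,916)=(926*31+916)%997=709 [pair 0] h(315,315)=(315*31+315)%997=110 [pair 1] -> [709, 110]
  Sibling for proof at L1: 926
L3: h(709,110)=(709*31+110)%997=155 [pair 0] -> [155]
  Sibling for proof at L2: 110
Root: 155
Proof path (sibling hashes from leaf to root): [79, 926, 110]

Answer: 79 926 110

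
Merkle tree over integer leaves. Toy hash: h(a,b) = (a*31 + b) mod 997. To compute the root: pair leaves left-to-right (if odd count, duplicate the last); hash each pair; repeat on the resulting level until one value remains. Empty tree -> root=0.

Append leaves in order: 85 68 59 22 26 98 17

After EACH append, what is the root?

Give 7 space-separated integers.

After append 85 (leaves=[85]):
  L0: [85]
  root=85
After append 68 (leaves=[85, 68]):
  L0: [85, 68]
  L1: h(85,68)=(85*31+68)%997=709 -> [709]
  root=709
After append 59 (leaves=[85, 68, 59]):
  L0: [85, 68, 59]
  L1: h(85,68)=(85*31+68)%997=709 h(59,59)=(59*31+59)%997=891 -> [709, 891]
  L2: h(709,891)=(709*31+891)%997=936 -> [936]
  root=936
After append 22 (leaves=[85, 68, 59, 22]):
  L0: [85, 68, 59, 22]
  L1: h(85,68)=(85*31+68)%997=709 h(59,22)=(59*31+22)%997=854 -> [709, 854]
  L2: h(709,854)=(709*31+854)%997=899 -> [899]
  root=899
After append 26 (leaves=[85, 68, 59, 22, 26]):
  L0: [85, 68, 59, 22, 26]
  L1: h(85,68)=(85*31+68)%997=709 h(59,22)=(59*31+22)%997=854 h(26,26)=(26*31+26)%997=832 -> [709, 854, 832]
  L2: h(709,854)=(709*31+854)%997=899 h(832,832)=(832*31+832)%997=702 -> [899, 702]
  L3: h(899,702)=(899*31+702)%997=655 -> [655]
  root=655
After append 98 (leaves=[85, 68, 59, 22, 26, 98]):
  L0: [85, 68, 59, 22, 26, 98]
  L1: h(85,68)=(85*31+68)%997=709 h(59,22)=(59*31+22)%997=854 h(26,98)=(26*31+98)%997=904 -> [709, 854, 904]
  L2: h(709,854)=(709*31+854)%997=899 h(904,904)=(904*31+904)%997=15 -> [899, 15]
  L3: h(899,15)=(899*31+15)%997=965 -> [965]
  root=965
After append 17 (leaves=[85, 68, 59, 22, 26, 98, 17]):
  L0: [85, 68, 59, 22, 26, 98, 17]
  L1: h(85,68)=(85*31+68)%997=709 h(59,22)=(59*31+22)%997=854 h(26,98)=(26*31+98)%997=904 h(17,17)=(17*31+17)%997=544 -> [709, 854, 904, 544]
  L2: h(709,854)=(709*31+854)%997=899 h(904,544)=(904*31+544)%997=652 -> [899, 652]
  L3: h(899,652)=(899*31+652)%997=605 -> [605]
  root=605

Answer: 85 709 936 899 655 965 605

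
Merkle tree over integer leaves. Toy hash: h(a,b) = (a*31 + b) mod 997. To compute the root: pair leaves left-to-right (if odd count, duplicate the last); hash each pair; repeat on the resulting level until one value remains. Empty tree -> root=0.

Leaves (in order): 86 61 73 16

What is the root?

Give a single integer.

L0: [86, 61, 73, 16]
L1: h(86,61)=(86*31+61)%997=733 h(73,16)=(73*31+16)%997=285 -> [733, 285]
L2: h(733,285)=(733*31+285)%997=77 -> [77]

Answer: 77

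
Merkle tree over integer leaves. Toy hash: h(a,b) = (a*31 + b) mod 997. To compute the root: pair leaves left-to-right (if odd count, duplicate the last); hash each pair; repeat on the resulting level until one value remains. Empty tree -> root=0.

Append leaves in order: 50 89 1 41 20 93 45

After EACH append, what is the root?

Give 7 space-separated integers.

After append 50 (leaves=[50]):
  L0: [50]
  root=50
After append 89 (leaves=[50, 89]):
  L0: [50, 89]
  L1: h(50,89)=(50*31+89)%997=642 -> [642]
  root=642
After append 1 (leaves=[50, 89, 1]):
  L0: [50, 89, 1]
  L1: h(50,89)=(50*31+89)%997=642 h(1,1)=(1*31+1)%997=32 -> [642, 32]
  L2: h(642,32)=(642*31+32)%997=991 -> [991]
  root=991
After append 41 (leaves=[50, 89, 1, 41]):
  L0: [50, 89, 1, 41]
  L1: h(50,89)=(50*31+89)%997=642 h(1,41)=(1*31+41)%997=72 -> [642, 72]
  L2: h(642,72)=(642*31+72)%997=34 -> [34]
  root=34
After append 20 (leaves=[50, 89, 1, 41, 20]):
  L0: [50, 89, 1, 41, 20]
  L1: h(50,89)=(50*31+89)%997=642 h(1,41)=(1*31+41)%997=72 h(20,20)=(20*31+20)%997=640 -> [642, 72, 640]
  L2: h(642,72)=(642*31+72)%997=34 h(640,640)=(640*31+640)%997=540 -> [34, 540]
  L3: h(34,540)=(34*31+540)%997=597 -> [597]
  root=597
After append 93 (leaves=[50, 89, 1, 41, 20, 93]):
  L0: [50, 89, 1, 41, 20, 93]
  L1: h(50,89)=(50*31+89)%997=642 h(1,41)=(1*31+41)%997=72 h(20,93)=(20*31+93)%997=713 -> [642, 72, 713]
  L2: h(642,72)=(642*31+72)%997=34 h(713,713)=(713*31+713)%997=882 -> [34, 882]
  L3: h(34,882)=(34*31+882)%997=939 -> [939]
  root=939
After append 45 (leaves=[50, 89, 1, 41, 20, 93, 45]):
  L0: [50, 89, 1, 41, 20, 93, 45]
  L1: h(50,89)=(50*31+89)%997=642 h(1,41)=(1*31+41)%997=72 h(20,93)=(20*31+93)%997=713 h(45,45)=(45*31+45)%997=443 -> [642, 72, 713, 443]
  L2: h(642,72)=(642*31+72)%997=34 h(713,443)=(713*31+443)%997=612 -> [34, 612]
  L3: h(34,612)=(34*31+612)%997=669 -> [669]
  root=669

Answer: 50 642 991 34 597 939 669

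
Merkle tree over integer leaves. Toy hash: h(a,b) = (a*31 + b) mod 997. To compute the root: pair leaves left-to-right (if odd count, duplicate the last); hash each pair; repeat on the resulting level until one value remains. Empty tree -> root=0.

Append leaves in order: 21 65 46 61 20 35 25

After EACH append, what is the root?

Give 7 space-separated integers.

Answer: 21 716 737 752 921 404 549

Derivation:
After append 21 (leaves=[21]):
  L0: [21]
  root=21
After append 65 (leaves=[21, 65]):
  L0: [21, 65]
  L1: h(21,65)=(21*31+65)%997=716 -> [716]
  root=716
After append 46 (leaves=[21, 65, 46]):
  L0: [21, 65, 46]
  L1: h(21,65)=(21*31+65)%997=716 h(46,46)=(46*31+46)%997=475 -> [716, 475]
  L2: h(716,475)=(716*31+475)%997=737 -> [737]
  root=737
After append 61 (leaves=[21, 65, 46, 61]):
  L0: [21, 65, 46, 61]
  L1: h(21,65)=(21*31+65)%997=716 h(46,61)=(46*31+61)%997=490 -> [716, 490]
  L2: h(716,490)=(716*31+490)%997=752 -> [752]
  root=752
After append 20 (leaves=[21, 65, 46, 61, 20]):
  L0: [21, 65, 46, 61, 20]
  L1: h(21,65)=(21*31+65)%997=716 h(46,61)=(46*31+61)%997=490 h(20,20)=(20*31+20)%997=640 -> [716, 490, 640]
  L2: h(716,490)=(716*31+490)%997=752 h(640,640)=(640*31+640)%997=540 -> [752, 540]
  L3: h(752,540)=(752*31+540)%997=921 -> [921]
  root=921
After append 35 (leaves=[21, 65, 46, 61, 20, 35]):
  L0: [21, 65, 46, 61, 20, 35]
  L1: h(21,65)=(21*31+65)%997=716 h(46,61)=(46*31+61)%997=490 h(20,35)=(20*31+35)%997=655 -> [716, 490, 655]
  L2: h(716,490)=(716*31+490)%997=752 h(655,655)=(655*31+655)%997=23 -> [752, 23]
  L3: h(752,23)=(752*31+23)%997=404 -> [404]
  root=404
After append 25 (leaves=[21, 65, 46, 61, 20, 35, 25]):
  L0: [21, 65, 46, 61, 20, 35, 25]
  L1: h(21,65)=(21*31+65)%997=716 h(46,61)=(46*31+61)%997=490 h(20,35)=(20*31+35)%997=655 h(25,25)=(25*31+25)%997=800 -> [716, 490, 655, 800]
  L2: h(716,490)=(716*31+490)%997=752 h(655,800)=(655*31+800)%997=168 -> [752, 168]
  L3: h(752,168)=(752*31+168)%997=549 -> [549]
  root=549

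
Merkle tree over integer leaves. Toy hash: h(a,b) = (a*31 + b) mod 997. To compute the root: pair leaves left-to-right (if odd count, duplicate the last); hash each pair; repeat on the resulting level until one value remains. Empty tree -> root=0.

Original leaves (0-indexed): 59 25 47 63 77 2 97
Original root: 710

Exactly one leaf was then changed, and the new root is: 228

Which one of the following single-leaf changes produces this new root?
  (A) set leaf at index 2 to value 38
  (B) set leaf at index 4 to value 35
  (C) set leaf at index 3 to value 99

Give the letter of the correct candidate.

Original leaves: [59, 25, 47, 63, 77, 2, 97]
Target new root: 228
Try each candidate change and compute the resulting root:
Candidate A: set leaf[2] = 38 -> leaves = [59, 25, 38, 63, 77, 2, 97]
  L0: [59, 25, 38, 63, 77, 2, 97]
  L1: h(59,25)=(59*31+25)%997=857 h(38,63)=(38*31+63)%997=244 h(77,2)=(77*31+2)%997=395 h(97,97)=(97*31+97)%997=113 -> [857, 244, 395, 113]
  L2: h(857,244)=(857*31+244)%997=889 h(395,113)=(395*31+113)%997=394 -> [889, 394]
  L3: h(889,394)=(889*31+394)%997=37 -> [37]
  root = 37 != target 228
Candidate B: set leaf[4] = 35 -> leaves = [59, 25, 47, 63, 35, 2, 97]
  L0: [59, 25, 47, 63, 35, 2, 97]
  L1: h(59,25)=(59*31+25)%997=857 h(47,63)=(47*31+63)%997=523 h(35,2)=(35*31+2)%997=90 h(97,97)=(97*31+97)%997=113 -> [857, 523, 90, 113]
  L2: h(857,523)=(857*31+523)%997=171 h(90,113)=(90*31+113)%997=909 -> [171, 909]
  L3: h(171,909)=(171*31+909)%997=228 -> [228]
  root = 228 == target 228  ** MATCH **
Candidate C: set leaf[3] = 99 -> leaves = [59, 25, 47, 99, 77, 2, 97]
  L0: [59, 25, 47, 99, 77, 2, 97]
  L1: h(59,25)=(59*31+25)%997=857 h(47,99)=(47*31+99)%997=559 h(77,2)=(77*31+2)%997=395 h(97,97)=(97*31+97)%997=113 -> [857, 559, 395, 113]
  L2: h(857,559)=(857*31+559)%997=207 h(395,113)=(395*31+113)%997=394 -> [207, 394]
  L3: h(207,394)=(207*31+394)%997=829 -> [829]
  root = 829 != target 228
Candidate B produces the target root.

Answer: B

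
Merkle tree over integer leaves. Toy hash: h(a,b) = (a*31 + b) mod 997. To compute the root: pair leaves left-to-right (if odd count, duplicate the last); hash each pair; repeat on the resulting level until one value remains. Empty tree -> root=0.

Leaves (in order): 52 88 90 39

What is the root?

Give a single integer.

Answer: 694

Derivation:
L0: [52, 88, 90, 39]
L1: h(52,88)=(52*31+88)%997=703 h(90,39)=(90*31+39)%997=835 -> [703, 835]
L2: h(703,835)=(703*31+835)%997=694 -> [694]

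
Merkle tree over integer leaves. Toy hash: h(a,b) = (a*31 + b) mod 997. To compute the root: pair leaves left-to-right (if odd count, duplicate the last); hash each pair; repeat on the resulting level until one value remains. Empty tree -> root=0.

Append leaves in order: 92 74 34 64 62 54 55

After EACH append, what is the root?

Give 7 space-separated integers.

Answer: 92 932 70 100 786 530 314

Derivation:
After append 92 (leaves=[92]):
  L0: [92]
  root=92
After append 74 (leaves=[92, 74]):
  L0: [92, 74]
  L1: h(92,74)=(92*31+74)%997=932 -> [932]
  root=932
After append 34 (leaves=[92, 74, 34]):
  L0: [92, 74, 34]
  L1: h(92,74)=(92*31+74)%997=932 h(34,34)=(34*31+34)%997=91 -> [932, 91]
  L2: h(932,91)=(932*31+91)%997=70 -> [70]
  root=70
After append 64 (leaves=[92, 74, 34, 64]):
  L0: [92, 74, 34, 64]
  L1: h(92,74)=(92*31+74)%997=932 h(34,64)=(34*31+64)%997=121 -> [932, 121]
  L2: h(932,121)=(932*31+121)%997=100 -> [100]
  root=100
After append 62 (leaves=[92, 74, 34, 64, 62]):
  L0: [92, 74, 34, 64, 62]
  L1: h(92,74)=(92*31+74)%997=932 h(34,64)=(34*31+64)%997=121 h(62,62)=(62*31+62)%997=987 -> [932, 121, 987]
  L2: h(932,121)=(932*31+121)%997=100 h(987,987)=(987*31+987)%997=677 -> [100, 677]
  L3: h(100,677)=(100*31+677)%997=786 -> [786]
  root=786
After append 54 (leaves=[92, 74, 34, 64, 62, 54]):
  L0: [92, 74, 34, 64, 62, 54]
  L1: h(92,74)=(92*31+74)%997=932 h(34,64)=(34*31+64)%997=121 h(62,54)=(62*31+54)%997=979 -> [932, 121, 979]
  L2: h(932,121)=(932*31+121)%997=100 h(979,979)=(979*31+979)%997=421 -> [100, 421]
  L3: h(100,421)=(100*31+421)%997=530 -> [530]
  root=530
After append 55 (leaves=[92, 74, 34, 64, 62, 54, 55]):
  L0: [92, 74, 34, 64, 62, 54, 55]
  L1: h(92,74)=(92*31+74)%997=932 h(34,64)=(34*31+64)%997=121 h(62,54)=(62*31+54)%997=979 h(55,55)=(55*31+55)%997=763 -> [932, 121, 979, 763]
  L2: h(932,121)=(932*31+121)%997=100 h(979,763)=(979*31+763)%997=205 -> [100, 205]
  L3: h(100,205)=(100*31+205)%997=314 -> [314]
  root=314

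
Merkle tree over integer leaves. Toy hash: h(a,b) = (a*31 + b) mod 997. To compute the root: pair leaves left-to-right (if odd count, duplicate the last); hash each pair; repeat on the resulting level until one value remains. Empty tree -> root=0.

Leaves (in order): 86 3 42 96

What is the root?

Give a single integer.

Answer: 389

Derivation:
L0: [86, 3, 42, 96]
L1: h(86,3)=(86*31+3)%997=675 h(42,96)=(42*31+96)%997=401 -> [675, 401]
L2: h(675,401)=(675*31+401)%997=389 -> [389]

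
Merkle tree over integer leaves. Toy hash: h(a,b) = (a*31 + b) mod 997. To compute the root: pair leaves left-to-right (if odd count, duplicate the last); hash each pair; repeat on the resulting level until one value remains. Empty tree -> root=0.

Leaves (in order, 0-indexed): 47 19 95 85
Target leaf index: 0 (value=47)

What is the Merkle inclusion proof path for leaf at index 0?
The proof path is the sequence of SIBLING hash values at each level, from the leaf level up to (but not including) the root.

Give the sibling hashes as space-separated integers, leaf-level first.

Answer: 19 39

Derivation:
L0 (leaves): [47, 19, 95, 85], target index=0
L1: h(47,19)=(47*31+19)%997=479 [pair 0] h(95,85)=(95*31+85)%997=39 [pair 1] -> [479, 39]
  Sibling for proof at L0: 19
L2: h(479,39)=(479*31+39)%997=930 [pair 0] -> [930]
  Sibling for proof at L1: 39
Root: 930
Proof path (sibling hashes from leaf to root): [19, 39]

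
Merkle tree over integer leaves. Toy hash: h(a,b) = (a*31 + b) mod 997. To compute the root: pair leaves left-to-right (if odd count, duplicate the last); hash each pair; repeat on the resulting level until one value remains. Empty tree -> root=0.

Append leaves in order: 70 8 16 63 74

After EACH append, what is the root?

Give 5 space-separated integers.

After append 70 (leaves=[70]):
  L0: [70]
  root=70
After append 8 (leaves=[70, 8]):
  L0: [70, 8]
  L1: h(70,8)=(70*31+8)%997=184 -> [184]
  root=184
After append 16 (leaves=[70, 8, 16]):
  L0: [70, 8, 16]
  L1: h(70,8)=(70*31+8)%997=184 h(16,16)=(16*31+16)%997=512 -> [184, 512]
  L2: h(184,512)=(184*31+512)%997=234 -> [234]
  root=234
After append 63 (leaves=[70, 8, 16, 63]):
  L0: [70, 8, 16, 63]
  L1: h(70,8)=(70*31+8)%997=184 h(16,63)=(16*31+63)%997=559 -> [184, 559]
  L2: h(184,559)=(184*31+559)%997=281 -> [281]
  root=281
After append 74 (leaves=[70, 8, 16, 63, 74]):
  L0: [70, 8, 16, 63, 74]
  L1: h(70,8)=(70*31+8)%997=184 h(16,63)=(16*31+63)%997=559 h(74,74)=(74*31+74)%997=374 -> [184, 559, 374]
  L2: h(184,559)=(184*31+559)%997=281 h(374,374)=(374*31+374)%997=4 -> [281, 4]
  L3: h(281,4)=(281*31+4)%997=739 -> [739]
  root=739

Answer: 70 184 234 281 739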